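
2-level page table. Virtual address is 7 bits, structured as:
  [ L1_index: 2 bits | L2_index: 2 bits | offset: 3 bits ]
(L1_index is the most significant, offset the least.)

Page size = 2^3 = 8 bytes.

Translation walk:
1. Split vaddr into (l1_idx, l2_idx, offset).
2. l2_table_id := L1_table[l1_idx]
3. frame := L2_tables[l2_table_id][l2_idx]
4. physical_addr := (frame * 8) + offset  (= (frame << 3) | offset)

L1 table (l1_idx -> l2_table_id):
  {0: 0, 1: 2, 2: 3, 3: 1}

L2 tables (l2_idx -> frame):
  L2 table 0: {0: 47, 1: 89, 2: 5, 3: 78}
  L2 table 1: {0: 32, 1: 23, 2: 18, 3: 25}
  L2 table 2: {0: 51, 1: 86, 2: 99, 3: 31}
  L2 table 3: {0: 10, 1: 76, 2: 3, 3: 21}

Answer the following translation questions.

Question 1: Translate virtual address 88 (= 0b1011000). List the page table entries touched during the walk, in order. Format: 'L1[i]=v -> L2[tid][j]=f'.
vaddr = 88 = 0b1011000
Split: l1_idx=2, l2_idx=3, offset=0

Answer: L1[2]=3 -> L2[3][3]=21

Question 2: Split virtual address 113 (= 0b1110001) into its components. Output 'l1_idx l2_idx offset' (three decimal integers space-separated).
Answer: 3 2 1

Derivation:
vaddr = 113 = 0b1110001
  top 2 bits -> l1_idx = 3
  next 2 bits -> l2_idx = 2
  bottom 3 bits -> offset = 1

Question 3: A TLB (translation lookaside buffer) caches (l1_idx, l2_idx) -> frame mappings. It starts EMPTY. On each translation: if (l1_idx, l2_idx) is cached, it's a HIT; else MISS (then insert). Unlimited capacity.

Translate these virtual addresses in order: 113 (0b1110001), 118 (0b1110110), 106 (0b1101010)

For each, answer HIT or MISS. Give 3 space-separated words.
Answer: MISS HIT MISS

Derivation:
vaddr=113: (3,2) not in TLB -> MISS, insert
vaddr=118: (3,2) in TLB -> HIT
vaddr=106: (3,1) not in TLB -> MISS, insert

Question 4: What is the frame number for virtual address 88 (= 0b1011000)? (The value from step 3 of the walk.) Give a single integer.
Answer: 21

Derivation:
vaddr = 88: l1_idx=2, l2_idx=3
L1[2] = 3; L2[3][3] = 21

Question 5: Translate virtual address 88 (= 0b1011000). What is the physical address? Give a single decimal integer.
Answer: 168

Derivation:
vaddr = 88 = 0b1011000
Split: l1_idx=2, l2_idx=3, offset=0
L1[2] = 3
L2[3][3] = 21
paddr = 21 * 8 + 0 = 168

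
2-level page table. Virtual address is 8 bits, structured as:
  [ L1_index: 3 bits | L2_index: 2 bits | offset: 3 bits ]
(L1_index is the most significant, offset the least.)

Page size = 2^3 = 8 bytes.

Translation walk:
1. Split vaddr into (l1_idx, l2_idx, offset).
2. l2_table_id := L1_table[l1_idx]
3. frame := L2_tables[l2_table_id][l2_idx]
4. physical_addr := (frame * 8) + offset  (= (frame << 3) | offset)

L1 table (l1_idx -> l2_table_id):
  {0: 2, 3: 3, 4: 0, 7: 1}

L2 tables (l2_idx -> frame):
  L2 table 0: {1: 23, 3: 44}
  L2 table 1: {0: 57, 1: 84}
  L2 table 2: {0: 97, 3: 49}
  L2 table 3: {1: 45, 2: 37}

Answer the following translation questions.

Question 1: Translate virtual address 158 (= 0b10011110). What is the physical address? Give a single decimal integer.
vaddr = 158 = 0b10011110
Split: l1_idx=4, l2_idx=3, offset=6
L1[4] = 0
L2[0][3] = 44
paddr = 44 * 8 + 6 = 358

Answer: 358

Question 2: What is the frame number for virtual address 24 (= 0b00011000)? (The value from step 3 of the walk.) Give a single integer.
Answer: 49

Derivation:
vaddr = 24: l1_idx=0, l2_idx=3
L1[0] = 2; L2[2][3] = 49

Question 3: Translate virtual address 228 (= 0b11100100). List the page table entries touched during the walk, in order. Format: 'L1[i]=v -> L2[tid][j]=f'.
vaddr = 228 = 0b11100100
Split: l1_idx=7, l2_idx=0, offset=4

Answer: L1[7]=1 -> L2[1][0]=57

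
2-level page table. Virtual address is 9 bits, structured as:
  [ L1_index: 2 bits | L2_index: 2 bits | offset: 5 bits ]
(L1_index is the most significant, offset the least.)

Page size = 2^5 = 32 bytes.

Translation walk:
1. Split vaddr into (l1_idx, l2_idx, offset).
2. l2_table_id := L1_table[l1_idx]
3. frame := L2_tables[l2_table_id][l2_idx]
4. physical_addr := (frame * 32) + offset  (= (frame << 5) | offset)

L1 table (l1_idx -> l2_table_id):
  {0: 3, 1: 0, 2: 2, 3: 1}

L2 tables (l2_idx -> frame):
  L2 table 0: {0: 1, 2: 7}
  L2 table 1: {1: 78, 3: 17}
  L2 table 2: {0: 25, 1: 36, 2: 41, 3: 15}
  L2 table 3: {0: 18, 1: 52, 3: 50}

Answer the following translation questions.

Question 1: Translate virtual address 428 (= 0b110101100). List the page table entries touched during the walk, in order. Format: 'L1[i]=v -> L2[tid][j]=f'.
vaddr = 428 = 0b110101100
Split: l1_idx=3, l2_idx=1, offset=12

Answer: L1[3]=1 -> L2[1][1]=78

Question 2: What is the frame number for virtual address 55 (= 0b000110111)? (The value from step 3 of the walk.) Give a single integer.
vaddr = 55: l1_idx=0, l2_idx=1
L1[0] = 3; L2[3][1] = 52

Answer: 52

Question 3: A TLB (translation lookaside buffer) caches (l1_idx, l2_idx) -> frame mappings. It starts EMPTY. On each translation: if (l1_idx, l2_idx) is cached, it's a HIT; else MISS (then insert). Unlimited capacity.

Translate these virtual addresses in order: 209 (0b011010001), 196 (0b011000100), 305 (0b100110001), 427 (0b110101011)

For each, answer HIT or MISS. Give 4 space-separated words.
vaddr=209: (1,2) not in TLB -> MISS, insert
vaddr=196: (1,2) in TLB -> HIT
vaddr=305: (2,1) not in TLB -> MISS, insert
vaddr=427: (3,1) not in TLB -> MISS, insert

Answer: MISS HIT MISS MISS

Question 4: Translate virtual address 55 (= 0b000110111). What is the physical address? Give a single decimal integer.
vaddr = 55 = 0b000110111
Split: l1_idx=0, l2_idx=1, offset=23
L1[0] = 3
L2[3][1] = 52
paddr = 52 * 32 + 23 = 1687

Answer: 1687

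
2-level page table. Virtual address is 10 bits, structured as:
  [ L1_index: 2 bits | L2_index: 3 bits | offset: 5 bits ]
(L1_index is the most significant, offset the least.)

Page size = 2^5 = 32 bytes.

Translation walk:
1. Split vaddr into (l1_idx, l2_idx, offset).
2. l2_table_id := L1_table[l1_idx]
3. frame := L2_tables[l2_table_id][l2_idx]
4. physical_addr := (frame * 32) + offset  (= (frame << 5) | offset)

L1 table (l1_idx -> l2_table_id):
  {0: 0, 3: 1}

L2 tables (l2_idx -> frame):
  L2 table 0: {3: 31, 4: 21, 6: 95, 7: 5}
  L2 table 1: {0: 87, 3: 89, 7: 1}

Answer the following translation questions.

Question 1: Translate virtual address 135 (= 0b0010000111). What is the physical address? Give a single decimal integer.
vaddr = 135 = 0b0010000111
Split: l1_idx=0, l2_idx=4, offset=7
L1[0] = 0
L2[0][4] = 21
paddr = 21 * 32 + 7 = 679

Answer: 679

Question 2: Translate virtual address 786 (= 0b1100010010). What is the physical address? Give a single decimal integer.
Answer: 2802

Derivation:
vaddr = 786 = 0b1100010010
Split: l1_idx=3, l2_idx=0, offset=18
L1[3] = 1
L2[1][0] = 87
paddr = 87 * 32 + 18 = 2802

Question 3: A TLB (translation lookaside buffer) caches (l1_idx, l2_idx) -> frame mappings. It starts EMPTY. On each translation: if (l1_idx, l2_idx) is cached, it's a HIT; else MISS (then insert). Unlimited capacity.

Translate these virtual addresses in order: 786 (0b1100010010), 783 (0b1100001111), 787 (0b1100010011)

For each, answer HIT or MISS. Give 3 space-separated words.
vaddr=786: (3,0) not in TLB -> MISS, insert
vaddr=783: (3,0) in TLB -> HIT
vaddr=787: (3,0) in TLB -> HIT

Answer: MISS HIT HIT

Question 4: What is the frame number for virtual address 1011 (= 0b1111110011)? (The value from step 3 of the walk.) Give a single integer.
Answer: 1

Derivation:
vaddr = 1011: l1_idx=3, l2_idx=7
L1[3] = 1; L2[1][7] = 1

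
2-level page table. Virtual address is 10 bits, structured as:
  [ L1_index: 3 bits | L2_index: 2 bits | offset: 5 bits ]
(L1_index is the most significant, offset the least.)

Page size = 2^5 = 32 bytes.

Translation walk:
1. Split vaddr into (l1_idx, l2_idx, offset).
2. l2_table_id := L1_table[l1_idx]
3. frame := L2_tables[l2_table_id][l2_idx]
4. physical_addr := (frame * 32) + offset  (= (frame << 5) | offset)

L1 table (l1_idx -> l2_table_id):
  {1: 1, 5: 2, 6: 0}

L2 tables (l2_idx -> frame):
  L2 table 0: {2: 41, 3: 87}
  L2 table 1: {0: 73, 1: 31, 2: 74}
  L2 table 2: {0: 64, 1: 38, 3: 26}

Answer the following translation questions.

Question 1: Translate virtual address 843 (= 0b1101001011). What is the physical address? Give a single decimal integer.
vaddr = 843 = 0b1101001011
Split: l1_idx=6, l2_idx=2, offset=11
L1[6] = 0
L2[0][2] = 41
paddr = 41 * 32 + 11 = 1323

Answer: 1323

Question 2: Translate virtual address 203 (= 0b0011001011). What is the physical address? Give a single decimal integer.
vaddr = 203 = 0b0011001011
Split: l1_idx=1, l2_idx=2, offset=11
L1[1] = 1
L2[1][2] = 74
paddr = 74 * 32 + 11 = 2379

Answer: 2379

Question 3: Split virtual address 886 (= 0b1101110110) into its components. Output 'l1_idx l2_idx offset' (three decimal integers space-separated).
vaddr = 886 = 0b1101110110
  top 3 bits -> l1_idx = 6
  next 2 bits -> l2_idx = 3
  bottom 5 bits -> offset = 22

Answer: 6 3 22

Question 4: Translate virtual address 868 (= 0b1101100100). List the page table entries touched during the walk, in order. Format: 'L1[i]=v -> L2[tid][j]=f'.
vaddr = 868 = 0b1101100100
Split: l1_idx=6, l2_idx=3, offset=4

Answer: L1[6]=0 -> L2[0][3]=87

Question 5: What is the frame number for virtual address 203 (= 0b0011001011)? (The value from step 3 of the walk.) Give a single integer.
Answer: 74

Derivation:
vaddr = 203: l1_idx=1, l2_idx=2
L1[1] = 1; L2[1][2] = 74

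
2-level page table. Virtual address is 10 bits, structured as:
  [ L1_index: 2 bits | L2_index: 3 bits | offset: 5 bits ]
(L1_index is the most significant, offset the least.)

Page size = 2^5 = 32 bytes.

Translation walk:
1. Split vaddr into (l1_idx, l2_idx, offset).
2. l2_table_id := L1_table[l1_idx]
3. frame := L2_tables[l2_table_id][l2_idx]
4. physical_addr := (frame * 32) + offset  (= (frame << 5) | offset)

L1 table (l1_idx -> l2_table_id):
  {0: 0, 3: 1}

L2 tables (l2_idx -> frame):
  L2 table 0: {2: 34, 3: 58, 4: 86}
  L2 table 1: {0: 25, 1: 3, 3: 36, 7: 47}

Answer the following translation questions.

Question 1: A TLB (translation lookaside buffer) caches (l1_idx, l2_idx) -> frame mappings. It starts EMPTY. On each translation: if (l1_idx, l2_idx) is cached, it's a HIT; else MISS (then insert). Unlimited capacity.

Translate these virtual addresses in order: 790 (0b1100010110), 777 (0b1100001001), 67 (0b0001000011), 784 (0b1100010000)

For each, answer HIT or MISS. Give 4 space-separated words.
Answer: MISS HIT MISS HIT

Derivation:
vaddr=790: (3,0) not in TLB -> MISS, insert
vaddr=777: (3,0) in TLB -> HIT
vaddr=67: (0,2) not in TLB -> MISS, insert
vaddr=784: (3,0) in TLB -> HIT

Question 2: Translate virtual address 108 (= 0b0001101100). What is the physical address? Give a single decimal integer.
vaddr = 108 = 0b0001101100
Split: l1_idx=0, l2_idx=3, offset=12
L1[0] = 0
L2[0][3] = 58
paddr = 58 * 32 + 12 = 1868

Answer: 1868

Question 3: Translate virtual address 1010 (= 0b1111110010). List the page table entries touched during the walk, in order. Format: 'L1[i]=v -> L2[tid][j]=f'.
vaddr = 1010 = 0b1111110010
Split: l1_idx=3, l2_idx=7, offset=18

Answer: L1[3]=1 -> L2[1][7]=47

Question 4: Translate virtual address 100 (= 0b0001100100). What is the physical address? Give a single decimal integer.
Answer: 1860

Derivation:
vaddr = 100 = 0b0001100100
Split: l1_idx=0, l2_idx=3, offset=4
L1[0] = 0
L2[0][3] = 58
paddr = 58 * 32 + 4 = 1860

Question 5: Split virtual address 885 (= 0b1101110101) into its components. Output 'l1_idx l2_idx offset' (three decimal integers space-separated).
vaddr = 885 = 0b1101110101
  top 2 bits -> l1_idx = 3
  next 3 bits -> l2_idx = 3
  bottom 5 bits -> offset = 21

Answer: 3 3 21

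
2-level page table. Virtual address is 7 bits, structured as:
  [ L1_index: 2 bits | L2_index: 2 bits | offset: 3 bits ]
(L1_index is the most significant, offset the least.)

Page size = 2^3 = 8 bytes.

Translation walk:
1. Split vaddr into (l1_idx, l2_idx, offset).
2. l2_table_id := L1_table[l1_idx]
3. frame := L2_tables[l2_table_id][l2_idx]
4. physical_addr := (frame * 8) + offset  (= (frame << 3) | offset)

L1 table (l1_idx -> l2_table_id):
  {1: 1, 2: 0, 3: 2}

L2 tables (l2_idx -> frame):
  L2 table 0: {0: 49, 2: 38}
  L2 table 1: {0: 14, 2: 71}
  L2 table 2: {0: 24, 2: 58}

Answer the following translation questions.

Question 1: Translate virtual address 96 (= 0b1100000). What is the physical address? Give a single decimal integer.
Answer: 192

Derivation:
vaddr = 96 = 0b1100000
Split: l1_idx=3, l2_idx=0, offset=0
L1[3] = 2
L2[2][0] = 24
paddr = 24 * 8 + 0 = 192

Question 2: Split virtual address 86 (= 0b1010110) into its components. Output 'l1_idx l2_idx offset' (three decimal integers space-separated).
vaddr = 86 = 0b1010110
  top 2 bits -> l1_idx = 2
  next 2 bits -> l2_idx = 2
  bottom 3 bits -> offset = 6

Answer: 2 2 6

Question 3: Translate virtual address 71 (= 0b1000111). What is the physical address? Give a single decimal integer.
Answer: 399

Derivation:
vaddr = 71 = 0b1000111
Split: l1_idx=2, l2_idx=0, offset=7
L1[2] = 0
L2[0][0] = 49
paddr = 49 * 8 + 7 = 399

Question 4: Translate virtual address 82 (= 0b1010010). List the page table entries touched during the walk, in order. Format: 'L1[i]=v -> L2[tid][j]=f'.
vaddr = 82 = 0b1010010
Split: l1_idx=2, l2_idx=2, offset=2

Answer: L1[2]=0 -> L2[0][2]=38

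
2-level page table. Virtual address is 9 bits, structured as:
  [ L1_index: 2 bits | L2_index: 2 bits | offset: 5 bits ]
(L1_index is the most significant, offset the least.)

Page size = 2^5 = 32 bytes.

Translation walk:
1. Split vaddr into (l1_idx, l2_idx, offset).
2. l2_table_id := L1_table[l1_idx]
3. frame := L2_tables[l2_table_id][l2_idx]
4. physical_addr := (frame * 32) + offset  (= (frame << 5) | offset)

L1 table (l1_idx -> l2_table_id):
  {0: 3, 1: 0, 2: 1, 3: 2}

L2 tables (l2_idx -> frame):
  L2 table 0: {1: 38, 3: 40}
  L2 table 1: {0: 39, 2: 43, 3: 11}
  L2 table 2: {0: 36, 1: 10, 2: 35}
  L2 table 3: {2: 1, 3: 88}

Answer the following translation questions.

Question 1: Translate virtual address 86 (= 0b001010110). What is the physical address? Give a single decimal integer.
Answer: 54

Derivation:
vaddr = 86 = 0b001010110
Split: l1_idx=0, l2_idx=2, offset=22
L1[0] = 3
L2[3][2] = 1
paddr = 1 * 32 + 22 = 54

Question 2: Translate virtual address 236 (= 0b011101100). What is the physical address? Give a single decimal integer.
vaddr = 236 = 0b011101100
Split: l1_idx=1, l2_idx=3, offset=12
L1[1] = 0
L2[0][3] = 40
paddr = 40 * 32 + 12 = 1292

Answer: 1292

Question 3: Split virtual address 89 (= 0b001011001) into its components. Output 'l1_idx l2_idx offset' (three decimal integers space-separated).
vaddr = 89 = 0b001011001
  top 2 bits -> l1_idx = 0
  next 2 bits -> l2_idx = 2
  bottom 5 bits -> offset = 25

Answer: 0 2 25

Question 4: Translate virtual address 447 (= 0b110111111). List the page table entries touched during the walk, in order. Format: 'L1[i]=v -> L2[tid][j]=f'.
Answer: L1[3]=2 -> L2[2][1]=10

Derivation:
vaddr = 447 = 0b110111111
Split: l1_idx=3, l2_idx=1, offset=31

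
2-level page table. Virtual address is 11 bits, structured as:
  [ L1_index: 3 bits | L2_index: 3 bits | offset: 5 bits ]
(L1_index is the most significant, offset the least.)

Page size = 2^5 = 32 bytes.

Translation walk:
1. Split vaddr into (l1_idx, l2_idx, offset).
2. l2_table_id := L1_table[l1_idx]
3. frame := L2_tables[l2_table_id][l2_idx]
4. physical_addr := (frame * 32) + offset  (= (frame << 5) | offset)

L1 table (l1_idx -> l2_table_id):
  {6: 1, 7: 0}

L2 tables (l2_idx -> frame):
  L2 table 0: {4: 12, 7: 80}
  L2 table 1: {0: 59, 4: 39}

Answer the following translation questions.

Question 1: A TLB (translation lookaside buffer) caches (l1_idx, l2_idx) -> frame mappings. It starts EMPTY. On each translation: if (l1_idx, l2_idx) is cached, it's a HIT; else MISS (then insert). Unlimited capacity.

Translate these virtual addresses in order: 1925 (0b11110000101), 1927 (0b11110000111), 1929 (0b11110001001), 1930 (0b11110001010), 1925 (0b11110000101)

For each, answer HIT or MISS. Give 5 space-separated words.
Answer: MISS HIT HIT HIT HIT

Derivation:
vaddr=1925: (7,4) not in TLB -> MISS, insert
vaddr=1927: (7,4) in TLB -> HIT
vaddr=1929: (7,4) in TLB -> HIT
vaddr=1930: (7,4) in TLB -> HIT
vaddr=1925: (7,4) in TLB -> HIT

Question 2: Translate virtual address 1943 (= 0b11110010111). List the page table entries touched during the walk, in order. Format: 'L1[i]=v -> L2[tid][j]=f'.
Answer: L1[7]=0 -> L2[0][4]=12

Derivation:
vaddr = 1943 = 0b11110010111
Split: l1_idx=7, l2_idx=4, offset=23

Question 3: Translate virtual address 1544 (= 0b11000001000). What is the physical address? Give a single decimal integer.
Answer: 1896

Derivation:
vaddr = 1544 = 0b11000001000
Split: l1_idx=6, l2_idx=0, offset=8
L1[6] = 1
L2[1][0] = 59
paddr = 59 * 32 + 8 = 1896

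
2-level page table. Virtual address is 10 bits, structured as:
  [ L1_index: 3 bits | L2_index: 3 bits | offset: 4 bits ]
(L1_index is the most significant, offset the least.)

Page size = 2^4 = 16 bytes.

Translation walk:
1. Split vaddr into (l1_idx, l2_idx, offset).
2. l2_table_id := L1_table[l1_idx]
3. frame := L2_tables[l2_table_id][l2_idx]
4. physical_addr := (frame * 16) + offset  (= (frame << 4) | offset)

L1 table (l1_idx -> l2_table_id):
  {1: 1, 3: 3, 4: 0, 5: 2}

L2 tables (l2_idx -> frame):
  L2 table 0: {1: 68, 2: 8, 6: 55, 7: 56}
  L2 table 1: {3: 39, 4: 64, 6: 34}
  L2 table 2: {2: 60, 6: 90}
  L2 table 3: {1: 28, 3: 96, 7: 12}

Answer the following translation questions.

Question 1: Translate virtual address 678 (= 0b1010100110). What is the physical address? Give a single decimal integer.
Answer: 966

Derivation:
vaddr = 678 = 0b1010100110
Split: l1_idx=5, l2_idx=2, offset=6
L1[5] = 2
L2[2][2] = 60
paddr = 60 * 16 + 6 = 966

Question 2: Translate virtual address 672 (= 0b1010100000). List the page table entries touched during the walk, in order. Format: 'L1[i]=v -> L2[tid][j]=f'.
vaddr = 672 = 0b1010100000
Split: l1_idx=5, l2_idx=2, offset=0

Answer: L1[5]=2 -> L2[2][2]=60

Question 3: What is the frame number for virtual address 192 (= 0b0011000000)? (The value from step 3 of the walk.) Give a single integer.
Answer: 64

Derivation:
vaddr = 192: l1_idx=1, l2_idx=4
L1[1] = 1; L2[1][4] = 64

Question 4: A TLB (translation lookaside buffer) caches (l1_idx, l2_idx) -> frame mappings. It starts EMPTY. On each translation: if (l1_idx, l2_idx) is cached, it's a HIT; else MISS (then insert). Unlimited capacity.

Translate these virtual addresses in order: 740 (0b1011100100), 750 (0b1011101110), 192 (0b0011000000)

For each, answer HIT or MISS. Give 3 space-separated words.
vaddr=740: (5,6) not in TLB -> MISS, insert
vaddr=750: (5,6) in TLB -> HIT
vaddr=192: (1,4) not in TLB -> MISS, insert

Answer: MISS HIT MISS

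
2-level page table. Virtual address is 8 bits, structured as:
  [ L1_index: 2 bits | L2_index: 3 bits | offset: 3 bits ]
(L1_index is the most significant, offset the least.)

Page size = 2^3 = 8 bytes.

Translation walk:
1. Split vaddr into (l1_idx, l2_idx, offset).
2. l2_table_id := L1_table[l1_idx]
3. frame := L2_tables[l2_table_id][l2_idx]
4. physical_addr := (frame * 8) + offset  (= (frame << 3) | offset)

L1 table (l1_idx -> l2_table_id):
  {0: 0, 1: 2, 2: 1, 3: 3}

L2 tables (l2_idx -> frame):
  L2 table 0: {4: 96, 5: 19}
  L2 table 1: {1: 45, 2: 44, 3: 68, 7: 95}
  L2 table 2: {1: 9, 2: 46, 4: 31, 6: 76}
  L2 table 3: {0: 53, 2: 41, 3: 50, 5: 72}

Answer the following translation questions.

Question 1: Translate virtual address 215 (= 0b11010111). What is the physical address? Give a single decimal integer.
vaddr = 215 = 0b11010111
Split: l1_idx=3, l2_idx=2, offset=7
L1[3] = 3
L2[3][2] = 41
paddr = 41 * 8 + 7 = 335

Answer: 335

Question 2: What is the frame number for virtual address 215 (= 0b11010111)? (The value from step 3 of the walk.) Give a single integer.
vaddr = 215: l1_idx=3, l2_idx=2
L1[3] = 3; L2[3][2] = 41

Answer: 41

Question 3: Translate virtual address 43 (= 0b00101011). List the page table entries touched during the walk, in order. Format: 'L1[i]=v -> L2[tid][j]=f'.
vaddr = 43 = 0b00101011
Split: l1_idx=0, l2_idx=5, offset=3

Answer: L1[0]=0 -> L2[0][5]=19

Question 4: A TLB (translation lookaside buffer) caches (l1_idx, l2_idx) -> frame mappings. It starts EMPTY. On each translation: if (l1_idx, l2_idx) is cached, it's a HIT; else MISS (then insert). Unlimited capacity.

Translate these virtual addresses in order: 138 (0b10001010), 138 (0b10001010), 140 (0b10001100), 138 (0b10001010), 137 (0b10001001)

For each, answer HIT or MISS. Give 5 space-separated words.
Answer: MISS HIT HIT HIT HIT

Derivation:
vaddr=138: (2,1) not in TLB -> MISS, insert
vaddr=138: (2,1) in TLB -> HIT
vaddr=140: (2,1) in TLB -> HIT
vaddr=138: (2,1) in TLB -> HIT
vaddr=137: (2,1) in TLB -> HIT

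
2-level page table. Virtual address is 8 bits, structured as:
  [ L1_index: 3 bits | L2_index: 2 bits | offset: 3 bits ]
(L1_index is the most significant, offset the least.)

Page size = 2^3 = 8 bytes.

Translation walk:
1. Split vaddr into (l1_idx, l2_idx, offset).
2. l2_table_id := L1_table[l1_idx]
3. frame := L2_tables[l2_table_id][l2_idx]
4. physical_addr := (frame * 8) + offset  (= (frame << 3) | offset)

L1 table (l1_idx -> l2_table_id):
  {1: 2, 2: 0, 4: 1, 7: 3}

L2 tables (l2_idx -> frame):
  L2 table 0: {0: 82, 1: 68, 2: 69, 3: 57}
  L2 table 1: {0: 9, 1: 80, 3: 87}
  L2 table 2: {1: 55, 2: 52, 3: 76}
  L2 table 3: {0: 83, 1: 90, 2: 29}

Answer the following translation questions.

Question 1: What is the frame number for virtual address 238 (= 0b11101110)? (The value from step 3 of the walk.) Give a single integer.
vaddr = 238: l1_idx=7, l2_idx=1
L1[7] = 3; L2[3][1] = 90

Answer: 90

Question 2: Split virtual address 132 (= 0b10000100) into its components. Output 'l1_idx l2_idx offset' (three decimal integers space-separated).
Answer: 4 0 4

Derivation:
vaddr = 132 = 0b10000100
  top 3 bits -> l1_idx = 4
  next 2 bits -> l2_idx = 0
  bottom 3 bits -> offset = 4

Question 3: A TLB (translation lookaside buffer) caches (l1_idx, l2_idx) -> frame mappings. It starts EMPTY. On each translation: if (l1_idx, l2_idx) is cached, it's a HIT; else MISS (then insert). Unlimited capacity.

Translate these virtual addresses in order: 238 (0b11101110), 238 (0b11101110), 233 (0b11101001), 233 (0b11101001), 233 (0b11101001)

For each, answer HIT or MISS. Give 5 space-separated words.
vaddr=238: (7,1) not in TLB -> MISS, insert
vaddr=238: (7,1) in TLB -> HIT
vaddr=233: (7,1) in TLB -> HIT
vaddr=233: (7,1) in TLB -> HIT
vaddr=233: (7,1) in TLB -> HIT

Answer: MISS HIT HIT HIT HIT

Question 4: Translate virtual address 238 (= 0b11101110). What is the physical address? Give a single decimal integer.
vaddr = 238 = 0b11101110
Split: l1_idx=7, l2_idx=1, offset=6
L1[7] = 3
L2[3][1] = 90
paddr = 90 * 8 + 6 = 726

Answer: 726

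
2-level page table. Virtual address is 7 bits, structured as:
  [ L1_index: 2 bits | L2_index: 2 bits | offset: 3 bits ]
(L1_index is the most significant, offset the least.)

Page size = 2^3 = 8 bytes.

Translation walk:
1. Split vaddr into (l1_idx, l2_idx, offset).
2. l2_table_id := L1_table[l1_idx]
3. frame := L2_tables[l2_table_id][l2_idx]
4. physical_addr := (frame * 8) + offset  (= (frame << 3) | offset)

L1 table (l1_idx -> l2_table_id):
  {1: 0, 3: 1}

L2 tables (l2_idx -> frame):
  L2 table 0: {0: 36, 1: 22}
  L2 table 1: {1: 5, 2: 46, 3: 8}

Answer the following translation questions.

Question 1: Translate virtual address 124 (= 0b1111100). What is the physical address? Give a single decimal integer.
vaddr = 124 = 0b1111100
Split: l1_idx=3, l2_idx=3, offset=4
L1[3] = 1
L2[1][3] = 8
paddr = 8 * 8 + 4 = 68

Answer: 68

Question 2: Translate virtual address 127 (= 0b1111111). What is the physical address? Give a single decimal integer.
Answer: 71

Derivation:
vaddr = 127 = 0b1111111
Split: l1_idx=3, l2_idx=3, offset=7
L1[3] = 1
L2[1][3] = 8
paddr = 8 * 8 + 7 = 71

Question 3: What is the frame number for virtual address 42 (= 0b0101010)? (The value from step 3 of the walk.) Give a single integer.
vaddr = 42: l1_idx=1, l2_idx=1
L1[1] = 0; L2[0][1] = 22

Answer: 22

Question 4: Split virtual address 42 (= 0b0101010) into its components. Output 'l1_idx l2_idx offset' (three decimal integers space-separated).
vaddr = 42 = 0b0101010
  top 2 bits -> l1_idx = 1
  next 2 bits -> l2_idx = 1
  bottom 3 bits -> offset = 2

Answer: 1 1 2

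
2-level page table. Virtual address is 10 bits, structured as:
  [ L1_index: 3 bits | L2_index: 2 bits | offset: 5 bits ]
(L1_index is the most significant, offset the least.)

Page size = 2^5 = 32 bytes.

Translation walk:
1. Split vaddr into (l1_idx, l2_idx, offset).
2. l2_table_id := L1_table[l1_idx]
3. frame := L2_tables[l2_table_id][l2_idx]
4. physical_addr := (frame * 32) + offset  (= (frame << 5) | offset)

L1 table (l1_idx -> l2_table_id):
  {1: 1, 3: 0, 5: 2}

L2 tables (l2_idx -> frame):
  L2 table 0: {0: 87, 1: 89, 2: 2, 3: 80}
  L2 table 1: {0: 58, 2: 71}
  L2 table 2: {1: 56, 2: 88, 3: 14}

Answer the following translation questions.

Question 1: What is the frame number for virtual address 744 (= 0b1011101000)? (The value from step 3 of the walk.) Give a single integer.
Answer: 14

Derivation:
vaddr = 744: l1_idx=5, l2_idx=3
L1[5] = 2; L2[2][3] = 14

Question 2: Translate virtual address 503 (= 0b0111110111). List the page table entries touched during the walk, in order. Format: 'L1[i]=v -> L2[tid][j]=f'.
vaddr = 503 = 0b0111110111
Split: l1_idx=3, l2_idx=3, offset=23

Answer: L1[3]=0 -> L2[0][3]=80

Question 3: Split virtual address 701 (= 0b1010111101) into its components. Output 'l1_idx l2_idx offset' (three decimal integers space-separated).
Answer: 5 1 29

Derivation:
vaddr = 701 = 0b1010111101
  top 3 bits -> l1_idx = 5
  next 2 bits -> l2_idx = 1
  bottom 5 bits -> offset = 29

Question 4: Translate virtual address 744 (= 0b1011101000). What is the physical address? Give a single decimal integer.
vaddr = 744 = 0b1011101000
Split: l1_idx=5, l2_idx=3, offset=8
L1[5] = 2
L2[2][3] = 14
paddr = 14 * 32 + 8 = 456

Answer: 456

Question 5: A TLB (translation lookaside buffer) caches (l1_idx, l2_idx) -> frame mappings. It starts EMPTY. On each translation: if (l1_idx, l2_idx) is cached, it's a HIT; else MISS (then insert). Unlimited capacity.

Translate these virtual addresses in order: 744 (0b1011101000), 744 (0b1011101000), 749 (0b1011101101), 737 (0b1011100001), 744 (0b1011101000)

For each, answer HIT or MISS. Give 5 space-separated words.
Answer: MISS HIT HIT HIT HIT

Derivation:
vaddr=744: (5,3) not in TLB -> MISS, insert
vaddr=744: (5,3) in TLB -> HIT
vaddr=749: (5,3) in TLB -> HIT
vaddr=737: (5,3) in TLB -> HIT
vaddr=744: (5,3) in TLB -> HIT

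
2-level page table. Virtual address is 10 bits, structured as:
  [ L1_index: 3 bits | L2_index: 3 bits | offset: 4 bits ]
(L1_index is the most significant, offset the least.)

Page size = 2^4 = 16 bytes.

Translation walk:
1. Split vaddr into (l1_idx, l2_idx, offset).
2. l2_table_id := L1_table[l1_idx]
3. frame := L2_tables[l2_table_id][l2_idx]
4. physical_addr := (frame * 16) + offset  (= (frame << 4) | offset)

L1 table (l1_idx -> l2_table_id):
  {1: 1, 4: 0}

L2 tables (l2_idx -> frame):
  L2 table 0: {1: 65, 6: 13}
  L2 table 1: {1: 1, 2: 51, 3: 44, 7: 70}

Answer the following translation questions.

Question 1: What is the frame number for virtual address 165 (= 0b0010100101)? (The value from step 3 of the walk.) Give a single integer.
vaddr = 165: l1_idx=1, l2_idx=2
L1[1] = 1; L2[1][2] = 51

Answer: 51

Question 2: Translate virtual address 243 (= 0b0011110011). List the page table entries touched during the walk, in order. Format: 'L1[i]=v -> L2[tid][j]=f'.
vaddr = 243 = 0b0011110011
Split: l1_idx=1, l2_idx=7, offset=3

Answer: L1[1]=1 -> L2[1][7]=70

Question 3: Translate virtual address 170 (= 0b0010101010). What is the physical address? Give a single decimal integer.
vaddr = 170 = 0b0010101010
Split: l1_idx=1, l2_idx=2, offset=10
L1[1] = 1
L2[1][2] = 51
paddr = 51 * 16 + 10 = 826

Answer: 826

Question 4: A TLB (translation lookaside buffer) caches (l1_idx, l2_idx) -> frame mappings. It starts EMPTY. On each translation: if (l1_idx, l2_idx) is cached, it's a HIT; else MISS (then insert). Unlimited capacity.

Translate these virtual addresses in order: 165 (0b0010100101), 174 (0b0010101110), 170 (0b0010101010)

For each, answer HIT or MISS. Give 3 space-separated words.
vaddr=165: (1,2) not in TLB -> MISS, insert
vaddr=174: (1,2) in TLB -> HIT
vaddr=170: (1,2) in TLB -> HIT

Answer: MISS HIT HIT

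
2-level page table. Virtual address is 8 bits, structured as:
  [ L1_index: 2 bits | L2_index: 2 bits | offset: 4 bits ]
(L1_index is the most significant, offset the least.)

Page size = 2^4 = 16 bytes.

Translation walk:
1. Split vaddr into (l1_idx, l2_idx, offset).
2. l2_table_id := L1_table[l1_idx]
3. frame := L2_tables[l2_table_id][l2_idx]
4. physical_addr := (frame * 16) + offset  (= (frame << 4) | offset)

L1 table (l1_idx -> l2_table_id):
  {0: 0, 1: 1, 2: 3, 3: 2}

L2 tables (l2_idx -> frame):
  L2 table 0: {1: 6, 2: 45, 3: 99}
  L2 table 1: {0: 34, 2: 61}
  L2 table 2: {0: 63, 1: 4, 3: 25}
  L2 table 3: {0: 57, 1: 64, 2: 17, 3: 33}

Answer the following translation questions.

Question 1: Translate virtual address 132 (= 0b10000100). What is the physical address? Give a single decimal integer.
Answer: 916

Derivation:
vaddr = 132 = 0b10000100
Split: l1_idx=2, l2_idx=0, offset=4
L1[2] = 3
L2[3][0] = 57
paddr = 57 * 16 + 4 = 916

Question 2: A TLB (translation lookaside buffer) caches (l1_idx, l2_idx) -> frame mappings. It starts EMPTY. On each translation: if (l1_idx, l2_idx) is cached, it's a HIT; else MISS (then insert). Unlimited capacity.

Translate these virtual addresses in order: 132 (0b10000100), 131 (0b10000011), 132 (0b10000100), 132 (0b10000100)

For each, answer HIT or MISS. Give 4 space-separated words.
Answer: MISS HIT HIT HIT

Derivation:
vaddr=132: (2,0) not in TLB -> MISS, insert
vaddr=131: (2,0) in TLB -> HIT
vaddr=132: (2,0) in TLB -> HIT
vaddr=132: (2,0) in TLB -> HIT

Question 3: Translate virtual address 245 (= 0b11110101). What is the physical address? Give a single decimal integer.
Answer: 405

Derivation:
vaddr = 245 = 0b11110101
Split: l1_idx=3, l2_idx=3, offset=5
L1[3] = 2
L2[2][3] = 25
paddr = 25 * 16 + 5 = 405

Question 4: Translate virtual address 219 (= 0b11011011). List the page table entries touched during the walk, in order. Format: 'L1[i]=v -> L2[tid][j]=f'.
vaddr = 219 = 0b11011011
Split: l1_idx=3, l2_idx=1, offset=11

Answer: L1[3]=2 -> L2[2][1]=4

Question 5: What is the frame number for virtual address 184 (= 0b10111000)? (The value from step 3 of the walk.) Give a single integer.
Answer: 33

Derivation:
vaddr = 184: l1_idx=2, l2_idx=3
L1[2] = 3; L2[3][3] = 33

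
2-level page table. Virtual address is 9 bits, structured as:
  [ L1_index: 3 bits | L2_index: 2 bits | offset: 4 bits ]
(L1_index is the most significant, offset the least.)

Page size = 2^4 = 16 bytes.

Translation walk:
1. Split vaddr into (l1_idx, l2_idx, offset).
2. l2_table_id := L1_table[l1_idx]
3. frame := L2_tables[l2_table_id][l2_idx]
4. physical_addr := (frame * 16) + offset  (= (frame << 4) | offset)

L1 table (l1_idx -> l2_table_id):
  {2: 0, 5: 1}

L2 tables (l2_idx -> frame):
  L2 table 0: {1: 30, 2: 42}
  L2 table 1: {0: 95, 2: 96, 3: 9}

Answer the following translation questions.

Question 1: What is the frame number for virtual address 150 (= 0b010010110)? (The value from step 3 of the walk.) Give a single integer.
Answer: 30

Derivation:
vaddr = 150: l1_idx=2, l2_idx=1
L1[2] = 0; L2[0][1] = 30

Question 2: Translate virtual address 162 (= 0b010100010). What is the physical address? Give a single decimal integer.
vaddr = 162 = 0b010100010
Split: l1_idx=2, l2_idx=2, offset=2
L1[2] = 0
L2[0][2] = 42
paddr = 42 * 16 + 2 = 674

Answer: 674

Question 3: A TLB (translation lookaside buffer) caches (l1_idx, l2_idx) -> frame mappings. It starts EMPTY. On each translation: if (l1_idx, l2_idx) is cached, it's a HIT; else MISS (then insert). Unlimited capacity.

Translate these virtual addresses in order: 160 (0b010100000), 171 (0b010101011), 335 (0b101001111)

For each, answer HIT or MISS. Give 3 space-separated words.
vaddr=160: (2,2) not in TLB -> MISS, insert
vaddr=171: (2,2) in TLB -> HIT
vaddr=335: (5,0) not in TLB -> MISS, insert

Answer: MISS HIT MISS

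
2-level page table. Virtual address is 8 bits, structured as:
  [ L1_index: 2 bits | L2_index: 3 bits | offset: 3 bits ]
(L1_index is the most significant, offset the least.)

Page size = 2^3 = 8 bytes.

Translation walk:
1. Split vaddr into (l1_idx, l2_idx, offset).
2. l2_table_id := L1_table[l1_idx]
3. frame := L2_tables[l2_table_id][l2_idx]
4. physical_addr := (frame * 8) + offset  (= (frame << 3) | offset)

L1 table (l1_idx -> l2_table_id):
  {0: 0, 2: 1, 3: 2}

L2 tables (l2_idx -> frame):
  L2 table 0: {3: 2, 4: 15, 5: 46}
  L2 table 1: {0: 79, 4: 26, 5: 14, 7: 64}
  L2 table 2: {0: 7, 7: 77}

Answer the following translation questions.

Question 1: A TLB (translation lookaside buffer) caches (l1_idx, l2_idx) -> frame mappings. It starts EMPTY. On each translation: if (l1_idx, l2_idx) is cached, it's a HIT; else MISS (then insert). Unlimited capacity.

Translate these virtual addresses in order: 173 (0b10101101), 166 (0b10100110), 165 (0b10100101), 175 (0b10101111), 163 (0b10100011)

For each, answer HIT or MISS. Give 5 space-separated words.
vaddr=173: (2,5) not in TLB -> MISS, insert
vaddr=166: (2,4) not in TLB -> MISS, insert
vaddr=165: (2,4) in TLB -> HIT
vaddr=175: (2,5) in TLB -> HIT
vaddr=163: (2,4) in TLB -> HIT

Answer: MISS MISS HIT HIT HIT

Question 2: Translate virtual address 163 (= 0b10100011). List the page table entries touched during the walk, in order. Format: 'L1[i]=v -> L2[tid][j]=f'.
vaddr = 163 = 0b10100011
Split: l1_idx=2, l2_idx=4, offset=3

Answer: L1[2]=1 -> L2[1][4]=26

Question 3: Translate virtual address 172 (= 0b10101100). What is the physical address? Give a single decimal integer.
Answer: 116

Derivation:
vaddr = 172 = 0b10101100
Split: l1_idx=2, l2_idx=5, offset=4
L1[2] = 1
L2[1][5] = 14
paddr = 14 * 8 + 4 = 116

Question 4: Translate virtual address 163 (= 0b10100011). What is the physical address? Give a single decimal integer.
Answer: 211

Derivation:
vaddr = 163 = 0b10100011
Split: l1_idx=2, l2_idx=4, offset=3
L1[2] = 1
L2[1][4] = 26
paddr = 26 * 8 + 3 = 211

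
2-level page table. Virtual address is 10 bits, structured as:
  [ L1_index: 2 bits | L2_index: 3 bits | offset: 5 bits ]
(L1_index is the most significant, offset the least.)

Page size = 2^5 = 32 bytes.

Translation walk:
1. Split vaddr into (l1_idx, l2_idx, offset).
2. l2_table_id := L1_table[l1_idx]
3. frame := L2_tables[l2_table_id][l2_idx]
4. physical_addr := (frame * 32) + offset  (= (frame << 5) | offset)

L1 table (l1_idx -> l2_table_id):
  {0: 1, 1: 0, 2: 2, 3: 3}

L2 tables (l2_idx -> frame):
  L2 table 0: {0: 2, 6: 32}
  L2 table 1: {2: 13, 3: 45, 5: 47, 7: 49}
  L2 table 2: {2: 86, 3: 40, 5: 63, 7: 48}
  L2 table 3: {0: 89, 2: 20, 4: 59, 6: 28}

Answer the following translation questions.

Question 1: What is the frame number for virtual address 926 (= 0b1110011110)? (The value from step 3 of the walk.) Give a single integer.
vaddr = 926: l1_idx=3, l2_idx=4
L1[3] = 3; L2[3][4] = 59

Answer: 59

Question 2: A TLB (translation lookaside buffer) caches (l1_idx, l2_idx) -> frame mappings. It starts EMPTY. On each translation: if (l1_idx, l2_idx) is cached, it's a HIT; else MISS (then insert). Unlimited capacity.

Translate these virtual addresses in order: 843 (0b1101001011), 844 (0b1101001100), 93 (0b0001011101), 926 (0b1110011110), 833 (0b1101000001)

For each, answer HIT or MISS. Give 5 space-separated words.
Answer: MISS HIT MISS MISS HIT

Derivation:
vaddr=843: (3,2) not in TLB -> MISS, insert
vaddr=844: (3,2) in TLB -> HIT
vaddr=93: (0,2) not in TLB -> MISS, insert
vaddr=926: (3,4) not in TLB -> MISS, insert
vaddr=833: (3,2) in TLB -> HIT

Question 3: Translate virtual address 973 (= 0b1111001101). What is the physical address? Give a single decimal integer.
Answer: 909

Derivation:
vaddr = 973 = 0b1111001101
Split: l1_idx=3, l2_idx=6, offset=13
L1[3] = 3
L2[3][6] = 28
paddr = 28 * 32 + 13 = 909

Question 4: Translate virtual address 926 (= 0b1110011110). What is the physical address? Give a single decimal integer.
Answer: 1918

Derivation:
vaddr = 926 = 0b1110011110
Split: l1_idx=3, l2_idx=4, offset=30
L1[3] = 3
L2[3][4] = 59
paddr = 59 * 32 + 30 = 1918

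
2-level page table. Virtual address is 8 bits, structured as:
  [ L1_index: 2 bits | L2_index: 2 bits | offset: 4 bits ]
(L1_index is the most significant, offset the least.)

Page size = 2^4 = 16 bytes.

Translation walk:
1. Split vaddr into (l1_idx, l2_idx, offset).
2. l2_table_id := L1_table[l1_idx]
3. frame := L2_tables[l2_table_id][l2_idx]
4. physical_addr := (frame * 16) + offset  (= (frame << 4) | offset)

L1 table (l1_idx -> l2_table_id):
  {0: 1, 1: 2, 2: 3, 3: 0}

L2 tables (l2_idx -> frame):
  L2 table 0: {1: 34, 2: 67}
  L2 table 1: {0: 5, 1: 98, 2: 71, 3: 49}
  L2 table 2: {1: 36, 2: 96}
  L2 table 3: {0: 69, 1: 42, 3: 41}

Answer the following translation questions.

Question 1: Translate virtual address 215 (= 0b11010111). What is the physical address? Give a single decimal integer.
vaddr = 215 = 0b11010111
Split: l1_idx=3, l2_idx=1, offset=7
L1[3] = 0
L2[0][1] = 34
paddr = 34 * 16 + 7 = 551

Answer: 551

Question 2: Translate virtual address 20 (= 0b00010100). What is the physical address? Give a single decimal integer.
vaddr = 20 = 0b00010100
Split: l1_idx=0, l2_idx=1, offset=4
L1[0] = 1
L2[1][1] = 98
paddr = 98 * 16 + 4 = 1572

Answer: 1572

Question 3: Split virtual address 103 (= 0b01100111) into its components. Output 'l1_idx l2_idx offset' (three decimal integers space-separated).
Answer: 1 2 7

Derivation:
vaddr = 103 = 0b01100111
  top 2 bits -> l1_idx = 1
  next 2 bits -> l2_idx = 2
  bottom 4 bits -> offset = 7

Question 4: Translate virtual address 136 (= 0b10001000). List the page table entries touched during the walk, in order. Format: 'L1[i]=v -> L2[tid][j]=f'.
Answer: L1[2]=3 -> L2[3][0]=69

Derivation:
vaddr = 136 = 0b10001000
Split: l1_idx=2, l2_idx=0, offset=8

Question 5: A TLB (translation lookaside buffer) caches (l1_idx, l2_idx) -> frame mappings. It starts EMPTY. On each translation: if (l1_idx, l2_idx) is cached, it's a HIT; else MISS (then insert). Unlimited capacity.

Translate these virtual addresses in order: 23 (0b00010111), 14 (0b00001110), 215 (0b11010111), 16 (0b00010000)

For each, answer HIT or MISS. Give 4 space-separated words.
vaddr=23: (0,1) not in TLB -> MISS, insert
vaddr=14: (0,0) not in TLB -> MISS, insert
vaddr=215: (3,1) not in TLB -> MISS, insert
vaddr=16: (0,1) in TLB -> HIT

Answer: MISS MISS MISS HIT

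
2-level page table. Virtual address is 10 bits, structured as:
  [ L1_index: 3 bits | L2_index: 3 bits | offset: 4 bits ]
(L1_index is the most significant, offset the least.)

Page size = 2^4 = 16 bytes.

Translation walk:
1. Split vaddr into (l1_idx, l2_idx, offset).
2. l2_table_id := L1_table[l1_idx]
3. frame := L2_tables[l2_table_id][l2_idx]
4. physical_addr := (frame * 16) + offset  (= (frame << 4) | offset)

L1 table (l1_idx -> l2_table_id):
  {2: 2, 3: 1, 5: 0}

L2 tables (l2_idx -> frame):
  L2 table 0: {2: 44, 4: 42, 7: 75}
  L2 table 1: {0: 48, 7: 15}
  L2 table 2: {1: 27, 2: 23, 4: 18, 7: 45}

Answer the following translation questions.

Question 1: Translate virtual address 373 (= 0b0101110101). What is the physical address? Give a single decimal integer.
vaddr = 373 = 0b0101110101
Split: l1_idx=2, l2_idx=7, offset=5
L1[2] = 2
L2[2][7] = 45
paddr = 45 * 16 + 5 = 725

Answer: 725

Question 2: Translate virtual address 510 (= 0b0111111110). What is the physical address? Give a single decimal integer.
vaddr = 510 = 0b0111111110
Split: l1_idx=3, l2_idx=7, offset=14
L1[3] = 1
L2[1][7] = 15
paddr = 15 * 16 + 14 = 254

Answer: 254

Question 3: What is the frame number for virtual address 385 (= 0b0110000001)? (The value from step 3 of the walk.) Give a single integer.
vaddr = 385: l1_idx=3, l2_idx=0
L1[3] = 1; L2[1][0] = 48

Answer: 48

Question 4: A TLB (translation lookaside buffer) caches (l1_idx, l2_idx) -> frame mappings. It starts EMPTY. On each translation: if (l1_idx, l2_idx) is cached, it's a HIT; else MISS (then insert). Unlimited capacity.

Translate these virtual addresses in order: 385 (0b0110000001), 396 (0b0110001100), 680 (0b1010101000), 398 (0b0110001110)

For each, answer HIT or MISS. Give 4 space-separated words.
vaddr=385: (3,0) not in TLB -> MISS, insert
vaddr=396: (3,0) in TLB -> HIT
vaddr=680: (5,2) not in TLB -> MISS, insert
vaddr=398: (3,0) in TLB -> HIT

Answer: MISS HIT MISS HIT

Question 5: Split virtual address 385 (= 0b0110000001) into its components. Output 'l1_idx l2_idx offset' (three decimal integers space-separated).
vaddr = 385 = 0b0110000001
  top 3 bits -> l1_idx = 3
  next 3 bits -> l2_idx = 0
  bottom 4 bits -> offset = 1

Answer: 3 0 1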